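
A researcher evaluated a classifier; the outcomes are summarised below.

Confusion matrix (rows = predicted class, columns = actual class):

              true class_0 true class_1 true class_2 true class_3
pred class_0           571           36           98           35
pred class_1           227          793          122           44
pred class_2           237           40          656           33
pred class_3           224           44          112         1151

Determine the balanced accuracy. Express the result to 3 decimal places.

Balanced accuracy = mean of per-class recall.
  class_0: recall = 571/1259 = 0.4535
  class_1: recall = 793/913 = 0.8686
  class_2: recall = 656/988 = 0.6640
  class_3: recall = 1151/1263 = 0.9113
Mean = (0.4535 + 0.8686 + 0.6640 + 0.9113) / 4 = 0.724

0.724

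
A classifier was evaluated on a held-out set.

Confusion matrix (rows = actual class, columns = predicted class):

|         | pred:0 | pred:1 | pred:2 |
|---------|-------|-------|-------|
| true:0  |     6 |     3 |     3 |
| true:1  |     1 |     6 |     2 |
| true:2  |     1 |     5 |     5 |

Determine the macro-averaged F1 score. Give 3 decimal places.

0.533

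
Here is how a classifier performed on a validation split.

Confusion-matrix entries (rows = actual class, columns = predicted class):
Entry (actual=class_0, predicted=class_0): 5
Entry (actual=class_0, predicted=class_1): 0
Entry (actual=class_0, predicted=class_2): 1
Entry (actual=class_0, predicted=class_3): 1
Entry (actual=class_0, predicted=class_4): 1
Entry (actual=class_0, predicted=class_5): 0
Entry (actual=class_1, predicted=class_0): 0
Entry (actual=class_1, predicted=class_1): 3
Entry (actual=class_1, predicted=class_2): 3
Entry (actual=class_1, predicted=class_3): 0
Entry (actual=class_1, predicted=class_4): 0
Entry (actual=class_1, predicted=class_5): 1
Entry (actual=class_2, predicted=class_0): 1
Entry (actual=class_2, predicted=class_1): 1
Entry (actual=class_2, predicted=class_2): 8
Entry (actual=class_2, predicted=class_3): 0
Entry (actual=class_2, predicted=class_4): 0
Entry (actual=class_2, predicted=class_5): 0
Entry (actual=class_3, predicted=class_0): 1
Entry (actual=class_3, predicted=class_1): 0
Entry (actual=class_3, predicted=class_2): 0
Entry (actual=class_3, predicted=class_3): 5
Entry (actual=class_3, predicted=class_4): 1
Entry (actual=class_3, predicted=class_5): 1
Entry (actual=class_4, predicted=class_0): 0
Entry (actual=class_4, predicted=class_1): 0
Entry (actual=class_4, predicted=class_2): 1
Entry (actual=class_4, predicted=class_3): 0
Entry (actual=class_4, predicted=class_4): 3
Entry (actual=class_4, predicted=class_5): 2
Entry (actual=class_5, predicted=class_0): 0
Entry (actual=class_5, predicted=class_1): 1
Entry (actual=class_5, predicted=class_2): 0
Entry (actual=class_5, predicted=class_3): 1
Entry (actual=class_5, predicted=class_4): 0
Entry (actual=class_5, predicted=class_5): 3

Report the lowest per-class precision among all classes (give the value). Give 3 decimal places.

Per-class precision (TP/(TP+FP)):
  class_0: TP=5, FP=0+1+1+0+0=2 → 5/7 = 0.7143
  class_1: TP=3, FP=0+1+0+0+1=2 → 3/5 = 0.6000
  class_2: TP=8, FP=1+3+0+1+0=5 → 8/13 = 0.6154
  class_3: TP=5, FP=1+0+0+0+1=2 → 5/7 = 0.7143
  class_4: TP=3, FP=1+0+0+1+0=2 → 3/5 = 0.6000
  class_5: TP=3, FP=0+1+0+1+2=4 → 3/7 = 0.4286
Lowest is class 'class_5' with precision = 0.429.

0.429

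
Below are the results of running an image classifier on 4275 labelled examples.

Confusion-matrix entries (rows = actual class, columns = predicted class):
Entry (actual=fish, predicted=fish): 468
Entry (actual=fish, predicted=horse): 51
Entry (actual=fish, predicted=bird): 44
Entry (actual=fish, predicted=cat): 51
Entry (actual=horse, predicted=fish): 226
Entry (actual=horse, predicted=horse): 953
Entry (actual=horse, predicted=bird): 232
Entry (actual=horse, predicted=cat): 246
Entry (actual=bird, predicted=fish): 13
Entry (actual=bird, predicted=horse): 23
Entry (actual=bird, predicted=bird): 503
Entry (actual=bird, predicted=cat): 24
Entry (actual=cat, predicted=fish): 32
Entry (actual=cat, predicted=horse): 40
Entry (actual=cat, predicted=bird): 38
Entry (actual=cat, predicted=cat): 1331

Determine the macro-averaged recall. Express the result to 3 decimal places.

Per-class recall (TP/(TP+FN)):
  fish: TP=468, FN=51+44+51=146 → 468/614 = 0.7622
  horse: TP=953, FN=226+232+246=704 → 953/1657 = 0.5751
  bird: TP=503, FN=13+23+24=60 → 503/563 = 0.8934
  cat: TP=1331, FN=32+40+38=110 → 1331/1441 = 0.9237
Macro-recall = mean = (0.7622 + 0.5751 + 0.8934 + 0.9237) / 4 = 0.789

0.789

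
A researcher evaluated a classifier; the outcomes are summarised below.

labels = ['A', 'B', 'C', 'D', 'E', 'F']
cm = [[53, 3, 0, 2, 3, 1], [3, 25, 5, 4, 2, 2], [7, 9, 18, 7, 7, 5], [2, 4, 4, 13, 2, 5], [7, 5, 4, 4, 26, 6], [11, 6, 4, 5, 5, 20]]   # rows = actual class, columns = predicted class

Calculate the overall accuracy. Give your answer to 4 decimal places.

0.5363

Accuracy = trace / total = (53+25+18+13+26+20=155) / 289 = 155/289 = 0.5363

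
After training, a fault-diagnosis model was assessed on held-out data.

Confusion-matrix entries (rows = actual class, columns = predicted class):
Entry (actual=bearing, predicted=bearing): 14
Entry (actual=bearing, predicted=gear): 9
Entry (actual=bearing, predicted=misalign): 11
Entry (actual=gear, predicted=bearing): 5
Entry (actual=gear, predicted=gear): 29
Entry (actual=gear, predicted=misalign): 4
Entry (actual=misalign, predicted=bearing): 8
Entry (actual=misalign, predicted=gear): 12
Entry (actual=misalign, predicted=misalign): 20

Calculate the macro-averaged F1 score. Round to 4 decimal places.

0.5505

Per-class F1 score (2·TP/(2·TP+FP+FN)):
  bearing: TP=14, FP=5+8=13, FN=9+11=20 → 28/61 = 0.45902
  gear: TP=29, FP=9+12=21, FN=5+4=9 → 58/88 = 0.65909
  misalign: TP=20, FP=11+4=15, FN=8+12=20 → 40/75 = 0.53333
Macro-F1 score = mean = (0.45902 + 0.65909 + 0.53333) / 3 = 0.5505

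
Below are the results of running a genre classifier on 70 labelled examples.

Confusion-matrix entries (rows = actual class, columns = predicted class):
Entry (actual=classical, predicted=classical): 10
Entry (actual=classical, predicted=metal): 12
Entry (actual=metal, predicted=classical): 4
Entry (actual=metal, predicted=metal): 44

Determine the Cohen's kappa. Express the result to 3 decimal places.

Observed agreement pₒ = trace/N = 54/70 = 0.7714
Expected agreement pₑ = Σ (rowᵢ·colᵢ)/N² = (22·14 + 48·56)/70² = 0.6114
κ = (pₒ − pₑ)/(1 − pₑ) = (0.7714 − 0.6114)/(1 − 0.6114) = 0.412

0.412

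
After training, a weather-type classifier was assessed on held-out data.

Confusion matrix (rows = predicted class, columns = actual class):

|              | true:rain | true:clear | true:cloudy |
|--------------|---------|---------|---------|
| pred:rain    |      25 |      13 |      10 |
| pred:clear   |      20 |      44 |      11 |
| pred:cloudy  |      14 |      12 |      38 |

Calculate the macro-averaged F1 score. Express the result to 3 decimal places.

0.565

Per-class F1 score (2·TP/(2·TP+FP+FN)):
  rain: TP=25, FP=13+10=23, FN=20+14=34 → 50/107 = 0.4673
  clear: TP=44, FP=20+11=31, FN=13+12=25 → 88/144 = 0.6111
  cloudy: TP=38, FP=14+12=26, FN=10+11=21 → 76/123 = 0.6179
Macro-F1 score = mean = (0.4673 + 0.6111 + 0.6179) / 3 = 0.565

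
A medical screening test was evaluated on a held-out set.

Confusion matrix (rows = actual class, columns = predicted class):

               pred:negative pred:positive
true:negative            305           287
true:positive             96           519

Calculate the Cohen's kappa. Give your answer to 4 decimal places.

0.3613

Observed agreement pₒ = trace/N = 824/1207 = 0.68268
Expected agreement pₑ = Σ (rowᵢ·colᵢ)/N² = (592·401 + 615·806)/1207² = 0.50320
κ = (pₒ − pₑ)/(1 − pₑ) = (0.68268 − 0.50320)/(1 − 0.50320) = 0.3613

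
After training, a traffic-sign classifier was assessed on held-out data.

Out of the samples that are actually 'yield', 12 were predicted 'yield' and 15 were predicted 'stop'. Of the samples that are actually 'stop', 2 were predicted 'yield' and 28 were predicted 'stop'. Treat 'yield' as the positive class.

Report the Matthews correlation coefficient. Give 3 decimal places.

MCC = (TP·TN − FP·FN) / √((TP+FP)(TP+FN)(TN+FP)(TN+FN))
Numerator = 12·28 − 2·15 = 306
Denominator = √(14·27·30·43) = √487620 = 698.2979
MCC = 306 / 698.2979 = 0.438

0.438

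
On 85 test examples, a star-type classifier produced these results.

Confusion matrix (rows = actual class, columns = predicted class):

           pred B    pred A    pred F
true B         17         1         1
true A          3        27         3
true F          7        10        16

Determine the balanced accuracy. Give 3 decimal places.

Balanced accuracy = mean of per-class recall.
  B: recall = 17/19 = 0.8947
  A: recall = 27/33 = 0.8182
  F: recall = 16/33 = 0.4848
Mean = (0.8947 + 0.8182 + 0.4848) / 3 = 0.733

0.733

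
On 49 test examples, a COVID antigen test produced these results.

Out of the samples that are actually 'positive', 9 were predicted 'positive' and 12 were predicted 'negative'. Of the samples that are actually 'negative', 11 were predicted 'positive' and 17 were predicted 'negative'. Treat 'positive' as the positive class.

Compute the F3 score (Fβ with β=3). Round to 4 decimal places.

0.4306

Fβ = (1+β²)·TP / ((1+β²)·TP + β²·FN + FP), with β²=9
= 10·9 / (10·9 + 9·12 + 11) = 0.4306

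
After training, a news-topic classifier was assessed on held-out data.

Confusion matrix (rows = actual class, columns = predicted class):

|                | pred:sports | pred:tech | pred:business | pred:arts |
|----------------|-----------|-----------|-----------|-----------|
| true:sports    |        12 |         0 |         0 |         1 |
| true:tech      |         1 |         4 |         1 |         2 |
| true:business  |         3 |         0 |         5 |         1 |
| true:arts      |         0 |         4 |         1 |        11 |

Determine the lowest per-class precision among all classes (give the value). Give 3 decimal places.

0.500

Per-class precision (TP/(TP+FP)):
  sports: TP=12, FP=1+3+0=4 → 12/16 = 0.7500
  tech: TP=4, FP=0+0+4=4 → 4/8 = 0.5000
  business: TP=5, FP=0+1+1=2 → 5/7 = 0.7143
  arts: TP=11, FP=1+2+1=4 → 11/15 = 0.7333
Lowest is class 'tech' with precision = 0.500.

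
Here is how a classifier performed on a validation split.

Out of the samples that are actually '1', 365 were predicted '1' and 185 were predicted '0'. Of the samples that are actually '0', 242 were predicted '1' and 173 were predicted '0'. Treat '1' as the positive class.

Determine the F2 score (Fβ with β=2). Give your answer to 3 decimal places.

Fβ = (1+β²)·TP / ((1+β²)·TP + β²·FN + FP), with β²=4
= 5·365 / (5·365 + 4·185 + 242) = 0.650

0.650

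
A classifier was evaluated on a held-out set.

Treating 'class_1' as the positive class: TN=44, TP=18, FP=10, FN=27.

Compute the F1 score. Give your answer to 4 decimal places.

0.4932

Precision = TP/(TP+FP) = 18/28 = 0.6429
Recall = TP/(TP+FN) = 18/45 = 0.4000
F1 = 2·TP/(2·TP+FP+FN) = 36/73 = 0.4932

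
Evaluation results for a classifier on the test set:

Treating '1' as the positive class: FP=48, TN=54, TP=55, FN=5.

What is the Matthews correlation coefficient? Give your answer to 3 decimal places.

0.448

MCC = (TP·TN − FP·FN) / √((TP+FP)(TP+FN)(TN+FP)(TN+FN))
Numerator = 55·54 − 48·5 = 2730
Denominator = √(103·60·102·59) = √37191240 = 6098.4621
MCC = 2730 / 6098.4621 = 0.448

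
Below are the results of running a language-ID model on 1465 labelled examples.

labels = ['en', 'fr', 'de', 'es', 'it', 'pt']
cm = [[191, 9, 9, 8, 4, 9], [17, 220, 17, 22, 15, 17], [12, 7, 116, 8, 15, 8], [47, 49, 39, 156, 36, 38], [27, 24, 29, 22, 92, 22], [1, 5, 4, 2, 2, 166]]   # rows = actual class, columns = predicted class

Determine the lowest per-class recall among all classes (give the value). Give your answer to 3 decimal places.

Per-class recall (TP/(TP+FN)):
  en: TP=191, FN=9+9+8+4+9=39 → 191/230 = 0.8304
  fr: TP=220, FN=17+17+22+15+17=88 → 220/308 = 0.7143
  de: TP=116, FN=12+7+8+15+8=50 → 116/166 = 0.6988
  es: TP=156, FN=47+49+39+36+38=209 → 156/365 = 0.4274
  it: TP=92, FN=27+24+29+22+22=124 → 92/216 = 0.4259
  pt: TP=166, FN=1+5+4+2+2=14 → 166/180 = 0.9222
Lowest is class 'it' with recall = 0.426.

0.426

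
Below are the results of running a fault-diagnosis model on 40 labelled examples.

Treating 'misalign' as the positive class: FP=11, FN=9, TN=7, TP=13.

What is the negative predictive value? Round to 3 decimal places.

NPV = TN/(TN+FN) = 7/(7+9) = 0.438

0.438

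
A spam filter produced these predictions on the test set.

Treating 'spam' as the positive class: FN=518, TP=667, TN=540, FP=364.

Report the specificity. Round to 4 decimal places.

Specificity = TN/(TN+FP) = 540/(540+364) = 0.5973

0.5973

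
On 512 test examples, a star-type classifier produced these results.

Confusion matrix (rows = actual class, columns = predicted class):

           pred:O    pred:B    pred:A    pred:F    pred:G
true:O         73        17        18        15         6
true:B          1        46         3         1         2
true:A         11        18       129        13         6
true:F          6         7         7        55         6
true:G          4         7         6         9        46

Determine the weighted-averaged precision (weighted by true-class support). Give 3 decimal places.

Per-class precision (TP/(TP+FP)):
  O: TP=73, FP=1+11+6+4=22 → 73/95 = 0.7684
  B: TP=46, FP=17+18+7+7=49 → 46/95 = 0.4842
  A: TP=129, FP=18+3+7+6=34 → 129/163 = 0.7914
  F: TP=55, FP=15+1+13+9=38 → 55/93 = 0.5914
  G: TP=46, FP=6+2+6+6=20 → 46/66 = 0.6970
Weighted-precision = Σ (supportᵢ/N)·precisionᵢ with N=512: (129/512)·0.7684 + (53/512)·0.4842 + (177/512)·0.7914 + (81/512)·0.5914 + (72/512)·0.6970 = 0.709

0.709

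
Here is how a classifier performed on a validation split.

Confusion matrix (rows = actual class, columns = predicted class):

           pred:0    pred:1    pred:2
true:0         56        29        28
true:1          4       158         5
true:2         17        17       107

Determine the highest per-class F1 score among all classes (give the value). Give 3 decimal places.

0.852

Per-class F1 score (2·TP/(2·TP+FP+FN)):
  0: TP=56, FP=4+17=21, FN=29+28=57 → 112/190 = 0.5895
  1: TP=158, FP=29+17=46, FN=4+5=9 → 316/371 = 0.8518
  2: TP=107, FP=28+5=33, FN=17+17=34 → 214/281 = 0.7616
Highest is class '1' with F1 score = 0.852.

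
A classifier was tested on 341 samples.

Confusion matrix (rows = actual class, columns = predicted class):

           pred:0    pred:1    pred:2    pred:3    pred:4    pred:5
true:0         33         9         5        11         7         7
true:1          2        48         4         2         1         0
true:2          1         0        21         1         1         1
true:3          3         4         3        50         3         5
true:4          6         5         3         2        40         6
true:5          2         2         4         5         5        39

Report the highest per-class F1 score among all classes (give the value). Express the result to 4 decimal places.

Per-class F1 score (2·TP/(2·TP+FP+FN)):
  0: TP=33, FP=2+1+3+6+2=14, FN=9+5+11+7+7=39 → 66/119 = 0.55462
  1: TP=48, FP=9+0+4+5+2=20, FN=2+4+2+1+0=9 → 96/125 = 0.76800
  2: TP=21, FP=5+4+3+3+4=19, FN=1+0+1+1+1=4 → 42/65 = 0.64615
  3: TP=50, FP=11+2+1+2+5=21, FN=3+4+3+3+5=18 → 100/139 = 0.71942
  4: TP=40, FP=7+1+1+3+5=17, FN=6+5+3+2+6=22 → 80/119 = 0.67227
  5: TP=39, FP=7+0+1+5+6=19, FN=2+2+4+5+5=18 → 78/115 = 0.67826
Highest is class '1' with F1 score = 0.7680.

0.7680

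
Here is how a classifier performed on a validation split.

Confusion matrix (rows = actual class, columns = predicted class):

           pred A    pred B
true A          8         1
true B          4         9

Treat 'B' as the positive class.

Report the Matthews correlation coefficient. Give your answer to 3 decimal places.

0.574

MCC = (TP·TN − FP·FN) / √((TP+FP)(TP+FN)(TN+FP)(TN+FN))
Numerator = 9·8 − 1·4 = 68
Denominator = √(10·13·9·12) = √14040 = 118.4905
MCC = 68 / 118.4905 = 0.574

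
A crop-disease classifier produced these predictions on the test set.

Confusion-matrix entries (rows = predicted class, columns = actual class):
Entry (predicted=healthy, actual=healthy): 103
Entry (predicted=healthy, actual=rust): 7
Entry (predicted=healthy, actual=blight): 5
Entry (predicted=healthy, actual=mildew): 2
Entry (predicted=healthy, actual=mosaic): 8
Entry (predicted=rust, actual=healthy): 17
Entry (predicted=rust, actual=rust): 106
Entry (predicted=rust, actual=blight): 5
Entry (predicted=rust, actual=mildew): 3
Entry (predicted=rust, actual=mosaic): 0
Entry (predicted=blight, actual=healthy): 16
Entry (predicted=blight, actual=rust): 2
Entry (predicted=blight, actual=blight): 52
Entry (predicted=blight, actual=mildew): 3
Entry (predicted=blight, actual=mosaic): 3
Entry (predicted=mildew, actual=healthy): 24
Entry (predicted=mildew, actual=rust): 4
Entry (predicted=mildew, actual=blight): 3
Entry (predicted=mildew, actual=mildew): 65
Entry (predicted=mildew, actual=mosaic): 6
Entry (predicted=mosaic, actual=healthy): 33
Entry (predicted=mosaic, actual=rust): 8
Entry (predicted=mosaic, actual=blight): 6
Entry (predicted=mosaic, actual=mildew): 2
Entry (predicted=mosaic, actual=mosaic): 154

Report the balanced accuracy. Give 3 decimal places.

Balanced accuracy = mean of per-class recall.
  healthy: recall = 103/193 = 0.5337
  rust: recall = 106/127 = 0.8346
  blight: recall = 52/71 = 0.7324
  mildew: recall = 65/75 = 0.8667
  mosaic: recall = 154/171 = 0.9006
Mean = (0.5337 + 0.8346 + 0.7324 + 0.8667 + 0.9006) / 5 = 0.774

0.774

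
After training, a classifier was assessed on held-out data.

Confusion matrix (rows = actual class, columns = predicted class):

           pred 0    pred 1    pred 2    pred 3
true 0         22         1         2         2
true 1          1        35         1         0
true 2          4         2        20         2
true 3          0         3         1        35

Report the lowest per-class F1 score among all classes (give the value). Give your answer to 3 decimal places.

Per-class F1 score (2·TP/(2·TP+FP+FN)):
  0: TP=22, FP=1+4+0=5, FN=1+2+2=5 → 44/54 = 0.8148
  1: TP=35, FP=1+2+3=6, FN=1+1+0=2 → 70/78 = 0.8974
  2: TP=20, FP=2+1+1=4, FN=4+2+2=8 → 40/52 = 0.7692
  3: TP=35, FP=2+0+2=4, FN=0+3+1=4 → 70/78 = 0.8974
Lowest is class '2' with F1 score = 0.769.

0.769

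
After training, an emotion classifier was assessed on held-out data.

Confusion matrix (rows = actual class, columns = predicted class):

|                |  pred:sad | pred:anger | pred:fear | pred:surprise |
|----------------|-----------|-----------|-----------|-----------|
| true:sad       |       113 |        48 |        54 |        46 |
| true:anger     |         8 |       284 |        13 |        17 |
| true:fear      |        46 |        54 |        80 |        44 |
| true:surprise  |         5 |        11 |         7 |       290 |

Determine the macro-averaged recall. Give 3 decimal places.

Per-class recall (TP/(TP+FN)):
  sad: TP=113, FN=48+54+46=148 → 113/261 = 0.4330
  anger: TP=284, FN=8+13+17=38 → 284/322 = 0.8820
  fear: TP=80, FN=46+54+44=144 → 80/224 = 0.3571
  surprise: TP=290, FN=5+11+7=23 → 290/313 = 0.9265
Macro-recall = mean = (0.4330 + 0.8820 + 0.3571 + 0.9265) / 4 = 0.650

0.650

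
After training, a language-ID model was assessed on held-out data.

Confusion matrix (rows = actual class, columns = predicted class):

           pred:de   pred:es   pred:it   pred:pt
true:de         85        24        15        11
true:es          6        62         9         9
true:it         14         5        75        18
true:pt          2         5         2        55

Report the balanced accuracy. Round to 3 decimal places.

0.720

Balanced accuracy = mean of per-class recall.
  de: recall = 85/135 = 0.6296
  es: recall = 62/86 = 0.7209
  it: recall = 75/112 = 0.6696
  pt: recall = 55/64 = 0.8594
Mean = (0.6296 + 0.7209 + 0.6696 + 0.8594) / 4 = 0.720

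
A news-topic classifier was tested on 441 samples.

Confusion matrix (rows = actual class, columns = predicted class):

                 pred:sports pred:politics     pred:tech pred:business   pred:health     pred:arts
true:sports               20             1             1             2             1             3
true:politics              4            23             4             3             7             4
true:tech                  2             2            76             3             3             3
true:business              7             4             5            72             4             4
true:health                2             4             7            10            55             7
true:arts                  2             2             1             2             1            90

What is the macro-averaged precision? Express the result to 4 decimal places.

Per-class precision (TP/(TP+FP)):
  sports: TP=20, FP=4+2+7+2+2=17 → 20/37 = 0.54054
  politics: TP=23, FP=1+2+4+4+2=13 → 23/36 = 0.63889
  tech: TP=76, FP=1+4+5+7+1=18 → 76/94 = 0.80851
  business: TP=72, FP=2+3+3+10+2=20 → 72/92 = 0.78261
  health: TP=55, FP=1+7+3+4+1=16 → 55/71 = 0.77465
  arts: TP=90, FP=3+4+3+4+7=21 → 90/111 = 0.81081
Macro-precision = mean = (0.54054 + 0.63889 + 0.80851 + 0.78261 + 0.77465 + 0.81081) / 6 = 0.7260

0.7260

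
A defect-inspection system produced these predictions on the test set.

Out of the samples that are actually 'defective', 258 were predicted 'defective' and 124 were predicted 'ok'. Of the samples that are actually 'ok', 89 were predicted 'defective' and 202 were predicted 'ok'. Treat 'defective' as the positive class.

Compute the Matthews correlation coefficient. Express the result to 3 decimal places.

MCC = (TP·TN − FP·FN) / √((TP+FP)(TP+FN)(TN+FP)(TN+FN))
Numerator = 258·202 − 89·124 = 41080
Denominator = √(347·382·291·326) = √12574867764 = 112137.7178
MCC = 41080 / 112137.7178 = 0.366

0.366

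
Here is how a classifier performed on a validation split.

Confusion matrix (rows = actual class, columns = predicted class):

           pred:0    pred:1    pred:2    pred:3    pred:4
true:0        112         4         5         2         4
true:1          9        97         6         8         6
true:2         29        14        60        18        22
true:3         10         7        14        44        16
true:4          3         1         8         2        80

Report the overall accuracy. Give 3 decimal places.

0.676

Accuracy = trace / total = (112+97+60+44+80=393) / 581 = 393/581 = 0.676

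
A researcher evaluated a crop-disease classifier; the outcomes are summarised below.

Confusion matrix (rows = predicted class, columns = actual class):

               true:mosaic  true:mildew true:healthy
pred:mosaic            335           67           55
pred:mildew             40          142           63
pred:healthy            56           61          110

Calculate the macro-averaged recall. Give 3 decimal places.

Per-class recall (TP/(TP+FN)):
  mosaic: TP=335, FN=40+56=96 → 335/431 = 0.7773
  mildew: TP=142, FN=67+61=128 → 142/270 = 0.5259
  healthy: TP=110, FN=55+63=118 → 110/228 = 0.4825
Macro-recall = mean = (0.7773 + 0.5259 + 0.4825) / 3 = 0.595

0.595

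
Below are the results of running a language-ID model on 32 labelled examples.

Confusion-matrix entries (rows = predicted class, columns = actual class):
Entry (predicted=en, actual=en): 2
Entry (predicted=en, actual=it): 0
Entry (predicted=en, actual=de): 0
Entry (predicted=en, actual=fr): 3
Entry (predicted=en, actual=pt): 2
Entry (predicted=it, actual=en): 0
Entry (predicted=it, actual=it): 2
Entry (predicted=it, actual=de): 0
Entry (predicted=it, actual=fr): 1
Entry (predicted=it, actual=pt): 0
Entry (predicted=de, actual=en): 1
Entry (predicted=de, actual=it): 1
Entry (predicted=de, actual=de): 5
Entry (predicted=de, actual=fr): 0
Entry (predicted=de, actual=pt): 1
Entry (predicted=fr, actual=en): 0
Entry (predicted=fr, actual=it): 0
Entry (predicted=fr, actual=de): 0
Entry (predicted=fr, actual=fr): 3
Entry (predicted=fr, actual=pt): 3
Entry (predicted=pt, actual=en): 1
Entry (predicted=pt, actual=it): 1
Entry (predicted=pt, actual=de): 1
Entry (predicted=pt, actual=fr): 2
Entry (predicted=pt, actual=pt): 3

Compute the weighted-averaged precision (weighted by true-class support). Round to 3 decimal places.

Per-class precision (TP/(TP+FP)):
  en: TP=2, FP=0+0+3+2=5 → 2/7 = 0.2857
  it: TP=2, FP=0+0+1+0=1 → 2/3 = 0.6667
  de: TP=5, FP=1+1+0+1=3 → 5/8 = 0.6250
  fr: TP=3, FP=0+0+0+3=3 → 3/6 = 0.5000
  pt: TP=3, FP=1+1+1+2=5 → 3/8 = 0.3750
Weighted-precision = Σ (supportᵢ/N)·precisionᵢ with N=32: (4/32)·0.2857 + (4/32)·0.6667 + (6/32)·0.6250 + (9/32)·0.5000 + (9/32)·0.3750 = 0.482

0.482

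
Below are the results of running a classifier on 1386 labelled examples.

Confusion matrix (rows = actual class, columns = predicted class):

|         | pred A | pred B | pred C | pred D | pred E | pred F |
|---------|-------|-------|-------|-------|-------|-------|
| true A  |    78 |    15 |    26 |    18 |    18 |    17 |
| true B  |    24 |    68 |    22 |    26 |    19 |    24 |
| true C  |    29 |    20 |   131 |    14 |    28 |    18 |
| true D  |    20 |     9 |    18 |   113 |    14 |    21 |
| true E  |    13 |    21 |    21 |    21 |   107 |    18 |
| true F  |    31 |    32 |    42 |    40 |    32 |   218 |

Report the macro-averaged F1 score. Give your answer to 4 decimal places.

Per-class F1 score (2·TP/(2·TP+FP+FN)):
  A: TP=78, FP=24+29+20+13+31=117, FN=15+26+18+18+17=94 → 156/367 = 0.42507
  B: TP=68, FP=15+20+9+21+32=97, FN=24+22+26+19+24=115 → 136/348 = 0.39080
  C: TP=131, FP=26+22+18+21+42=129, FN=29+20+14+28+18=109 → 262/500 = 0.52400
  D: TP=113, FP=18+26+14+21+40=119, FN=20+9+18+14+21=82 → 226/427 = 0.52927
  E: TP=107, FP=18+19+28+14+32=111, FN=13+21+21+21+18=94 → 214/419 = 0.51074
  F: TP=218, FP=17+24+18+21+18=98, FN=31+32+42+40+32=177 → 436/711 = 0.61322
Macro-F1 score = mean = (0.42507 + 0.39080 + 0.52400 + 0.52927 + 0.51074 + 0.61322) / 6 = 0.4989

0.4989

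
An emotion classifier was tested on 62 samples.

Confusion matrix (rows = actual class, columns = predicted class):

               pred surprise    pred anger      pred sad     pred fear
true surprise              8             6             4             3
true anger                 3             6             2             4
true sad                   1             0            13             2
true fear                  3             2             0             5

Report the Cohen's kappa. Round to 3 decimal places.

0.353

Observed agreement pₒ = trace/N = 32/62 = 0.5161
Expected agreement pₑ = Σ (rowᵢ·colᵢ)/N² = (21·15 + 15·14 + 16·19 + 10·14)/62² = 0.2521
κ = (pₒ − pₑ)/(1 − pₑ) = (0.5161 − 0.2521)/(1 − 0.2521) = 0.353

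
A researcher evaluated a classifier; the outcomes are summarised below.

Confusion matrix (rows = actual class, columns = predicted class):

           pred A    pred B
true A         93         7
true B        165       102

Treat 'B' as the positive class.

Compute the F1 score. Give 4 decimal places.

0.5426

Precision = TP/(TP+FP) = 102/109 = 0.9358
Recall = TP/(TP+FN) = 102/267 = 0.3820
F1 = 2·TP/(2·TP+FP+FN) = 204/376 = 0.5426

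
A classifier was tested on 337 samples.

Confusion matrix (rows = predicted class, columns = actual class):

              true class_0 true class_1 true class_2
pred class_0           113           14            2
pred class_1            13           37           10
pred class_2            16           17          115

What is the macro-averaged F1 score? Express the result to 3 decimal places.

Per-class F1 score (2·TP/(2·TP+FP+FN)):
  class_0: TP=113, FP=14+2=16, FN=13+16=29 → 226/271 = 0.8339
  class_1: TP=37, FP=13+10=23, FN=14+17=31 → 74/128 = 0.5781
  class_2: TP=115, FP=16+17=33, FN=2+10=12 → 230/275 = 0.8364
Macro-F1 score = mean = (0.8339 + 0.5781 + 0.8364) / 3 = 0.749

0.749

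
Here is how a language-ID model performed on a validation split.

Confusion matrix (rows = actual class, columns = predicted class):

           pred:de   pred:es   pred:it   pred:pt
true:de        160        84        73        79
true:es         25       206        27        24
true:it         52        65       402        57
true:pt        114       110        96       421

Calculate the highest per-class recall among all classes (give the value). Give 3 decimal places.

0.730

Per-class recall (TP/(TP+FN)):
  de: TP=160, FN=84+73+79=236 → 160/396 = 0.4040
  es: TP=206, FN=25+27+24=76 → 206/282 = 0.7305
  it: TP=402, FN=52+65+57=174 → 402/576 = 0.6979
  pt: TP=421, FN=114+110+96=320 → 421/741 = 0.5682
Highest is class 'es' with recall = 0.730.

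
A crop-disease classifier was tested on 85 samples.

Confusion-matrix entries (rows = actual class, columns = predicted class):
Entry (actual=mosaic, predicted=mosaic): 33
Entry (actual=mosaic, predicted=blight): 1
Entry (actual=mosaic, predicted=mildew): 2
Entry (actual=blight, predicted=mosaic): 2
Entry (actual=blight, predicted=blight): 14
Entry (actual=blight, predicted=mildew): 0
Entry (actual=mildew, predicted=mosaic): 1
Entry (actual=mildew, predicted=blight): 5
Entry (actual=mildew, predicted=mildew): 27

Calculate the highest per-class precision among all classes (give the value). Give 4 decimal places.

0.9310

Per-class precision (TP/(TP+FP)):
  mosaic: TP=33, FP=2+1=3 → 33/36 = 0.91667
  blight: TP=14, FP=1+5=6 → 14/20 = 0.70000
  mildew: TP=27, FP=2+0=2 → 27/29 = 0.93103
Highest is class 'mildew' with precision = 0.9310.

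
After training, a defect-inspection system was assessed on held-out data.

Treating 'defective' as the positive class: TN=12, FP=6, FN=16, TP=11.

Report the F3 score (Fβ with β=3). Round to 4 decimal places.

0.4231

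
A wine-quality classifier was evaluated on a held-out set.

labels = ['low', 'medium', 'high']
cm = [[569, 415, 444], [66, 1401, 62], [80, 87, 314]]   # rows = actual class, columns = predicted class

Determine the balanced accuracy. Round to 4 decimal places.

Balanced accuracy = mean of per-class recall.
  low: recall = 569/1428 = 0.39846
  medium: recall = 1401/1529 = 0.91629
  high: recall = 314/481 = 0.65281
Mean = (0.39846 + 0.91629 + 0.65281) / 3 = 0.6559

0.6559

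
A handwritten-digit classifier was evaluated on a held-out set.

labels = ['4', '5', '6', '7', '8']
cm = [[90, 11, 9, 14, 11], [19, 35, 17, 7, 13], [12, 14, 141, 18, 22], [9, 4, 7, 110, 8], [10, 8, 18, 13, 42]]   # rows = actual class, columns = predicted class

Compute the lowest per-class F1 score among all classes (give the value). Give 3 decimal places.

0.429

Per-class F1 score (2·TP/(2·TP+FP+FN)):
  4: TP=90, FP=19+12+9+10=50, FN=11+9+14+11=45 → 180/275 = 0.6545
  5: TP=35, FP=11+14+4+8=37, FN=19+17+7+13=56 → 70/163 = 0.4294
  6: TP=141, FP=9+17+7+18=51, FN=12+14+18+22=66 → 282/399 = 0.7068
  7: TP=110, FP=14+7+18+13=52, FN=9+4+7+8=28 → 220/300 = 0.7333
  8: TP=42, FP=11+13+22+8=54, FN=10+8+18+13=49 → 84/187 = 0.4492
Lowest is class '5' with F1 score = 0.429.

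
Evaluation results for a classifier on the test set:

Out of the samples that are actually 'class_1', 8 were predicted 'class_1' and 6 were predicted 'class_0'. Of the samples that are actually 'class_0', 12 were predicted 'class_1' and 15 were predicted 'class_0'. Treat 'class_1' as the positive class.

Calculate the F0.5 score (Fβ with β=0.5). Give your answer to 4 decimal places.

0.4255

Fβ = (1+β²)·TP / ((1+β²)·TP + β²·FN + FP), with β²=1/4
= 1.25·8 / (1.25·8 + 0.25·6 + 12) = 0.4255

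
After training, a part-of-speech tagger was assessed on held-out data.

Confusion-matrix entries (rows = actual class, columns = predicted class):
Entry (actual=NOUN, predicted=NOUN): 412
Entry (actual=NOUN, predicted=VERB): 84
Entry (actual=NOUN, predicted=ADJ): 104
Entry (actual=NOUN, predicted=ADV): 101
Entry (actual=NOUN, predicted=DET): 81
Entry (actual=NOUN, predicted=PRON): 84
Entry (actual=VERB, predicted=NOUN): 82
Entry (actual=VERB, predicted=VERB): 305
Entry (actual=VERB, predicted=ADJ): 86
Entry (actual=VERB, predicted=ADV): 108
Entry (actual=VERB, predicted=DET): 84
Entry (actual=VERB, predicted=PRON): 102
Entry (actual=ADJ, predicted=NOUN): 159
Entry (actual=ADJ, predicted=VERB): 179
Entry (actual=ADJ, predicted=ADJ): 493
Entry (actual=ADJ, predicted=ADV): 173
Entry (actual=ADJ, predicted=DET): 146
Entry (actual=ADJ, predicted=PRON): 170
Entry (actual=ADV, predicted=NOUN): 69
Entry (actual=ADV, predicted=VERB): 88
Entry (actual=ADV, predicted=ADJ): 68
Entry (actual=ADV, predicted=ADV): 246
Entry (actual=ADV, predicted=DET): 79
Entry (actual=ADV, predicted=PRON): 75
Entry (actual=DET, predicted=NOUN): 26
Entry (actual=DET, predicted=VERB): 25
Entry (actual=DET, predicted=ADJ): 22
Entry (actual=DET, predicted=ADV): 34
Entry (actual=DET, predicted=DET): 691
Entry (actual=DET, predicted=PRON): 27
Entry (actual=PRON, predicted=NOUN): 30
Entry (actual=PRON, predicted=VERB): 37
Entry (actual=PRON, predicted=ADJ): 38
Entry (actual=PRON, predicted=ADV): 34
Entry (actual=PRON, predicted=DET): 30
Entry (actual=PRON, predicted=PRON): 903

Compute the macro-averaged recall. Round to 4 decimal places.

Per-class recall (TP/(TP+FN)):
  NOUN: TP=412, FN=84+104+101+81+84=454 → 412/866 = 0.47575
  VERB: TP=305, FN=82+86+108+84+102=462 → 305/767 = 0.39765
  ADJ: TP=493, FN=159+179+173+146+170=827 → 493/1320 = 0.37348
  ADV: TP=246, FN=69+88+68+79+75=379 → 246/625 = 0.39360
  DET: TP=691, FN=26+25+22+34+27=134 → 691/825 = 0.83758
  PRON: TP=903, FN=30+37+38+34+30=169 → 903/1072 = 0.84235
Macro-recall = mean = (0.47575 + 0.39765 + 0.37348 + 0.39360 + 0.83758 + 0.84235) / 6 = 0.5534

0.5534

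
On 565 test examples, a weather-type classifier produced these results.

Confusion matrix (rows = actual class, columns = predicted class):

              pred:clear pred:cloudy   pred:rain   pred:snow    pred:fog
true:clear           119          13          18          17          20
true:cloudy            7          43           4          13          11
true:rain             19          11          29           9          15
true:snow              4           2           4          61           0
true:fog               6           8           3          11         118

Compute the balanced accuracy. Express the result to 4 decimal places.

Balanced accuracy = mean of per-class recall.
  clear: recall = 119/187 = 0.63636
  cloudy: recall = 43/78 = 0.55128
  rain: recall = 29/83 = 0.34940
  snow: recall = 61/71 = 0.85915
  fog: recall = 118/146 = 0.80822
Mean = (0.63636 + 0.55128 + 0.34940 + 0.85915 + 0.80822) / 5 = 0.6409

0.6409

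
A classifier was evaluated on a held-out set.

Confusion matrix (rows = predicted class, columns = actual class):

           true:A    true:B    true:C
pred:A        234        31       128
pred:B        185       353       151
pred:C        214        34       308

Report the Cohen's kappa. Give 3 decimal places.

0.331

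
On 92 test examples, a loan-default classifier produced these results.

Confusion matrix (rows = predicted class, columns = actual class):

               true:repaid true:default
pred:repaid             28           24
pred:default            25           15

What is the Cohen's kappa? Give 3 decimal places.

Observed agreement pₒ = trace/N = 43/92 = 0.4674
Expected agreement pₑ = Σ (rowᵢ·colᵢ)/N² = (53·52 + 39·40)/92² = 0.5099
κ = (pₒ − pₑ)/(1 − pₑ) = (0.4674 − 0.5099)/(1 − 0.5099) = -0.087

-0.087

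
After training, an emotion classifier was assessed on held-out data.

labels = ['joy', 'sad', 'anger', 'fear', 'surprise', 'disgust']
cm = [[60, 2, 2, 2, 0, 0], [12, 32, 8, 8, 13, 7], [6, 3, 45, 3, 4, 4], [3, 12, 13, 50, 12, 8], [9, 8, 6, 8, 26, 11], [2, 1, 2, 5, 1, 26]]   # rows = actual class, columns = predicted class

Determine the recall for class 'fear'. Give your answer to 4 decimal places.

0.5102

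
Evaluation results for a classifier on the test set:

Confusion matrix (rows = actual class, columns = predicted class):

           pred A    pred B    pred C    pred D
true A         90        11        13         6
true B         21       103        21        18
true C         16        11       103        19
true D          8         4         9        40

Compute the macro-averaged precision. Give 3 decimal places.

0.663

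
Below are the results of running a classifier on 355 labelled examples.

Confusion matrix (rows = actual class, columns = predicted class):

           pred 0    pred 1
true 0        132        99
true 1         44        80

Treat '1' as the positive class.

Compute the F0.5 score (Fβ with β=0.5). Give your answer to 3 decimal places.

0.476

Fβ = (1+β²)·TP / ((1+β²)·TP + β²·FN + FP), with β²=1/4
= 1.25·80 / (1.25·80 + 0.25·44 + 99) = 0.476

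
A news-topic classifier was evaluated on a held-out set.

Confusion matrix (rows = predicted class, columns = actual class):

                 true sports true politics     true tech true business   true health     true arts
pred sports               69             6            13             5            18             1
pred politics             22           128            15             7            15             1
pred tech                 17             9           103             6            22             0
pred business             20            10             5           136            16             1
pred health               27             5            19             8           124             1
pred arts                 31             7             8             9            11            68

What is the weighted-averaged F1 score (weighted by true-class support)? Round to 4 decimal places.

0.6426

Per-class F1 score (2·TP/(2·TP+FP+FN)):
  sports: TP=69, FP=6+13+5+18+1=43, FN=22+17+20+27+31=117 → 138/298 = 0.46309
  politics: TP=128, FP=22+15+7+15+1=60, FN=6+9+10+5+7=37 → 256/353 = 0.72521
  tech: TP=103, FP=17+9+6+22+0=54, FN=13+15+5+19+8=60 → 206/320 = 0.64375
  business: TP=136, FP=20+10+5+16+1=52, FN=5+7+6+8+9=35 → 272/359 = 0.75766
  health: TP=124, FP=27+5+19+8+1=60, FN=18+15+22+16+11=82 → 248/390 = 0.63590
  arts: TP=68, FP=31+7+8+9+11=66, FN=1+1+0+1+1=4 → 136/206 = 0.66019
Weighted-F1 score = Σ (supportᵢ/N)·F1 scoreᵢ with N=963: (186/963)·0.46309 + (165/963)·0.72521 + (163/963)·0.64375 + (171/963)·0.75766 + (206/963)·0.63590 + (72/963)·0.66019 = 0.6426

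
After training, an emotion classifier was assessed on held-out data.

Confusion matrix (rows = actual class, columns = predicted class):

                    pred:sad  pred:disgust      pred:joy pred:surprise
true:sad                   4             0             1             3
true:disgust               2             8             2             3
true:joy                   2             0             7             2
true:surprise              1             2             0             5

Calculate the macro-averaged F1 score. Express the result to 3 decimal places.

Per-class F1 score (2·TP/(2·TP+FP+FN)):
  sad: TP=4, FP=2+2+1=5, FN=0+1+3=4 → 8/17 = 0.4706
  disgust: TP=8, FP=0+0+2=2, FN=2+2+3=7 → 16/25 = 0.6400
  joy: TP=7, FP=1+2+0=3, FN=2+0+2=4 → 14/21 = 0.6667
  surprise: TP=5, FP=3+3+2=8, FN=1+2+0=3 → 10/21 = 0.4762
Macro-F1 score = mean = (0.4706 + 0.6400 + 0.6667 + 0.4762) / 4 = 0.563

0.563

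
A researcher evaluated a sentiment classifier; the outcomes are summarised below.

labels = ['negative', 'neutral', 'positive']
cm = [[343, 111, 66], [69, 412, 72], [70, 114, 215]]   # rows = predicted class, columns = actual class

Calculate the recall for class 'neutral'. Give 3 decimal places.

0.647

One-vs-rest for 'neutral': TP = diagonal; FP = other classes predicted 'neutral'; FN = 'neutral' predicted as other.
recall = TP/(TP+FN).
neutral: TP=412, FN=111+114=225 → 412/637 = 0.6468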